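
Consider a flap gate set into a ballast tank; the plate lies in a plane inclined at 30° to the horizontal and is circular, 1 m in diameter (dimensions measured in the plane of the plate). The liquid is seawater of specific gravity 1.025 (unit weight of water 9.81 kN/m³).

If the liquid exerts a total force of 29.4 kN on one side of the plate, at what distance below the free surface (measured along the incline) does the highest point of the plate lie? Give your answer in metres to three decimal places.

y_top ≈ 6.946 m

γ = 1.025 × 9.81 = 10.05525 kN/m³.
A = π(0.5)² = 0.785398 m².
From F = γ·h_c·A, the centroid depth is h_c = 29.4/(10.05525 × 0.785398) = 3.72276 m.
Let θ = 30° be the plate's angle to the horizontal; measure y along the incline from where the plane meets the free surface. Vertical depth h = y·sinθ with sinθ = 0.500000.
Along the incline, y_c = h_c/sinθ = 3.72276/0.500000 = 7.44552 m.
The centroid is at the centre, 0.5 m below the top of the plate, so the highest point sits at y_top = 7.44552 − 0.5 = 6.94552 m along the incline.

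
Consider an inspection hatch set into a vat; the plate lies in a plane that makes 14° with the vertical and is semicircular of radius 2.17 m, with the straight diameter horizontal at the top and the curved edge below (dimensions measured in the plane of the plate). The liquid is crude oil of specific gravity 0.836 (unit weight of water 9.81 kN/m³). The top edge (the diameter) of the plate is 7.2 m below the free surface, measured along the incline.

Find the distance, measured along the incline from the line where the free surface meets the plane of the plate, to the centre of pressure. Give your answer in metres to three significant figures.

y_p = 8.16 m

γ = 0.836 × 9.81 = 8.20116 kN/m³.
The plate makes 14° with the vertical, i.e. θ = 90° − 14° = 76° to the horizontal. Measuring y along the incline from the free-surface line, vertical depth h = y·sinθ with sinθ = 0.970296.
The centroid of a semicircle lies 4r/(3π) = 0.920977 m from the diameter, here below the top edge, so y_c = 7.2 + 0.920977 = 8.12098 m and h_c = 8.12098 × 0.970296 = 7.87975 m.
A = πr²/2 = π × 2.17²/2 = 7.39672 m².
Resultant F = γ·h_c·A = 8.20116 × 7.87975 × 7.39672 = 477.999 kN.
I_c = (π/8 − 8/(9π))·r⁴ = 0.109757 × 2.17⁴ = 2.43372 m⁴.
Centre of pressure: y_p = y_c + I_c/(y_c·A) = 8.12098 + 2.43372/(8.12098 × 7.39672) = 8.12098 + 0.0405157 = 8.1615 m along the plane.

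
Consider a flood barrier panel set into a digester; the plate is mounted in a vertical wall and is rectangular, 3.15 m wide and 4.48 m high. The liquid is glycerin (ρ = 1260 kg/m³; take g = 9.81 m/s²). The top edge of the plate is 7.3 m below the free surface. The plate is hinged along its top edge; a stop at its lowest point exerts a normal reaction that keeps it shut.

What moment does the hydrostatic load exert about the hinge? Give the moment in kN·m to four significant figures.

M ≈ 4019 kN·m

γ = ρg = 1260 × 9.81 / 1000 = 12.3606 kN/m³.
The centroid lies 4.48/2 = 2.24 m below the top edge, so the centroid depth is h_c = 7.3 + 2.24 = 9.54 m.
A = 3.15 × 4.48 = 14.112 m².
Resultant F = γ·h_c·A = 12.3606 × 9.54 × 14.112 = 1664.09 kN.
I_c = b·h³/12 = 3.15 × 4.48³/12 = 23.6028 m⁴.
Centre of pressure: y_p = y_c + I_c/(y_c·A) = 9.54 + 23.6028/(9.54 × 14.112) = 9.54 + 0.175318 = 9.71532 m along the plane.
The resultant acts 2.24 + 0.175318 = 2.41532 m (along the plate) below the hinge at the top edge, so the moment about the hinge is M = F × 2.41532 = 1664.09 × 2.41532 = 4019.31 kN·m.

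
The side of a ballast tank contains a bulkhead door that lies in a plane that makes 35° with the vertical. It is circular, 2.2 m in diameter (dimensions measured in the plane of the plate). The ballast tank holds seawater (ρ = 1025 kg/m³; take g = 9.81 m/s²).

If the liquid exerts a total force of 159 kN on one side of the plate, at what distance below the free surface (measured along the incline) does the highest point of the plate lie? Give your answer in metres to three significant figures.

y_top ≈ 3.98 m

γ = ρg = 1025 × 9.81 / 1000 = 10.05525 kN/m³.
A = π(1.1)² = 3.80133 m².
From F = γ·h_c·A, the centroid depth is h_c = 159/(10.05525 × 3.80133) = 4.15976 m.
The plate makes 35° with the vertical, i.e. θ = 90° − 35° = 55° to the horizontal. Measuring y along the incline from the free-surface line, vertical depth h = y·sinθ with sinθ = 0.819152.
Along the incline, y_c = h_c/sinθ = 4.15976/0.819152 = 5.07813 m.
The centroid is at the centre, 1.1 m below the top of the plate, so the highest point sits at y_top = 5.07813 − 1.1 = 3.97813 m along the incline.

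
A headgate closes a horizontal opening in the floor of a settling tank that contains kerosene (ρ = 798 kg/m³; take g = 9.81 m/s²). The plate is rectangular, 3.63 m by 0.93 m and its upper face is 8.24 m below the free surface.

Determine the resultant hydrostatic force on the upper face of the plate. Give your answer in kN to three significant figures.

F ≈ 218 kN

γ = ρg = 798 × 9.81 / 1000 = 7.82838 kN/m³.
The plate is horizontal, so pressure is uniform at p = γ·h = 7.82838 × 8.24 = 64.5059 kN/m².
A = 3.63 × 0.93 = 3.3759 m².
F = p·A = 64.5059 × 3.3759 = 217.765 kN.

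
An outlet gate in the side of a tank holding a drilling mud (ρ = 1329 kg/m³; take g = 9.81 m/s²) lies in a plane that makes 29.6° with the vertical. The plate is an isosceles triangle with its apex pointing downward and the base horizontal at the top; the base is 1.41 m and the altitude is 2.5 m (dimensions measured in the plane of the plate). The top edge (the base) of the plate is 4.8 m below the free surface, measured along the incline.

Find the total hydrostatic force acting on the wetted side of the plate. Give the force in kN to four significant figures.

F ≈ 112.6 kN

γ = ρg = 1329 × 9.81 / 1000 = 13.03749 kN/m³.
The plate makes 29.6° with the vertical, i.e. θ = 90° − 29.6° = 60.4° to the horizontal. Measuring y along the incline from the free-surface line, vertical depth h = y·sinθ with sinθ = 0.869495.
With the apex down, the centroid sits h/3 = 2.5/3 = 0.833333 m below the base (the top edge), so y_c = 4.8 + 0.833333 = 5.63333 m and h_c = 5.63333 × 0.869495 = 4.89815 m.
A = ½ × 1.41 × 2.5 = 1.7625 m².
Resultant F = γ·h_c·A = 13.03749 × 4.89815 × 1.7625 = 112.553 kN.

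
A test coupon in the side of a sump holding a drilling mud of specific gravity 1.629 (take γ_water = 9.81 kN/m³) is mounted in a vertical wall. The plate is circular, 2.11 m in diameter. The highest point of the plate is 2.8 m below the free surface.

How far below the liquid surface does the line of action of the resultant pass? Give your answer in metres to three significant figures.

γ = 1.629 × 9.81 = 15.98049 kN/m³.
The centroid is at the centre, 1.055 m below the top of the plate, so the centroid depth is h_c = 2.8 + 1.055 = 3.855 m.
A = π(1.055)² = 3.49667 m².
Resultant F = γ·h_c·A = 15.98049 × 3.855 × 3.49667 = 215.412 kN.
I_c = πr⁴/4 = π × 1.055⁴/4 = 0.972971 m⁴.
Centre of pressure: y_p = y_c + I_c/(y_c·A) = 3.855 + 0.972971/(3.855 × 3.49667) = 3.855 + 0.0721807 = 3.92718 m along the plane.

h_p = 3.93 m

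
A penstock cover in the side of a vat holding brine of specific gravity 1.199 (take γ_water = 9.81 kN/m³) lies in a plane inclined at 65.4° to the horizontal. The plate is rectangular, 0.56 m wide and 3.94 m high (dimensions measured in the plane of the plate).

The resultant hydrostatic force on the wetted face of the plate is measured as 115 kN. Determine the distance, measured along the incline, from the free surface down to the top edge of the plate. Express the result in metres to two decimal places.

y_top ≈ 2.90 m

γ = 1.199 × 9.81 = 11.76219 kN/m³.
A = 0.56 × 3.94 = 2.2064 m².
From F = γ·h_c·A, the centroid depth is h_c = 115/(11.76219 × 2.2064) = 4.43124 m.
Let θ = 65.4° be the plate's angle to the horizontal; measure y along the incline from where the plane meets the free surface. Vertical depth h = y·sinθ with sinθ = 0.909236.
Along the incline, y_c = h_c/sinθ = 4.43124/0.909236 = 4.87359 m.
The centroid lies 3.94/2 = 1.97 m below the top edge, so the top edge sits at y_top = 4.87359 − 1.97 = 2.90359 m along the incline.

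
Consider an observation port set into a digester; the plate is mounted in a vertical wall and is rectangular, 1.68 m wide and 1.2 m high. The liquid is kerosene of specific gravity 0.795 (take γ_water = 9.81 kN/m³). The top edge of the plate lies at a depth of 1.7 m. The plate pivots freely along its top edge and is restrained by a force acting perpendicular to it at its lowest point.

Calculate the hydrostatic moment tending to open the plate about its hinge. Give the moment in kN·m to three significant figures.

M ≈ 23.6 kN·m

γ = 0.795 × 9.81 = 7.79895 kN/m³.
The centroid lies 1.2/2 = 0.6 m below the top edge, so the centroid depth is h_c = 1.7 + 0.6 = 2.3 m.
A = 1.68 × 1.2 = 2.016 m².
Resultant F = γ·h_c·A = 7.79895 × 2.3 × 2.016 = 36.1622 kN.
I_c = b·h³/12 = 1.68 × 1.2³/12 = 0.24192 m⁴.
Centre of pressure: y_p = y_c + I_c/(y_c·A) = 2.3 + 0.24192/(2.3 × 2.016) = 2.3 + 0.0521739 = 2.35217 m along the plane.
The resultant acts 0.6 + 0.0521739 = 0.652174 m (along the plate) below the hinge at the top edge, so the moment about the hinge is M = F × 0.652174 = 36.1622 × 0.652174 = 23.584 kN·m.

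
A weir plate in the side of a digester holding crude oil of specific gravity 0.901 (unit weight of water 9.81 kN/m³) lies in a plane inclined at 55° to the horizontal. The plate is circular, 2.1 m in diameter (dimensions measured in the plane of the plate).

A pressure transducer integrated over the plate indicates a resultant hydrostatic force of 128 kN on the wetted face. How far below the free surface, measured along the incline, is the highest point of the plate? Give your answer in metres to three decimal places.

γ = 0.901 × 9.81 = 8.83881 kN/m³.
A = π(1.05)² = 3.46361 m².
From F = γ·h_c·A, the centroid depth is h_c = 128/(8.83881 × 3.46361) = 4.18107 m.
Let θ = 55° be the plate's angle to the horizontal; measure y along the incline from where the plane meets the free surface. Vertical depth h = y·sinθ with sinθ = 0.819152.
Along the incline, y_c = h_c/sinθ = 4.18107/0.819152 = 5.10414 m.
The centroid is at the centre, 1.05 m below the top of the plate, so the highest point sits at y_top = 5.10414 − 1.05 = 4.05414 m along the incline.

y_top ≈ 4.054 m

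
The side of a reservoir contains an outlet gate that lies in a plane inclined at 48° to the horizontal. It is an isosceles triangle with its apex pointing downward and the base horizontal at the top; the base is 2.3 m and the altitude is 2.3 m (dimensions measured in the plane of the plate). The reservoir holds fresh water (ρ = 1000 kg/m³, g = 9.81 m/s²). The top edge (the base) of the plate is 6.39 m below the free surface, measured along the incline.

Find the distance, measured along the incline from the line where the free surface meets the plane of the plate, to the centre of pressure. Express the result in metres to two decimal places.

γ = ρg = 1000 × 9.81 = 9810 N/m³ = 9.81 kN/m³.
Let θ = 48° be the plate's angle to the horizontal; measure y along the incline from where the plane meets the free surface. Vertical depth h = y·sinθ with sinθ = 0.743145.
With the apex down, the centroid sits h/3 = 2.3/3 = 0.766667 m below the base (the top edge), so y_c = 6.39 + 0.766667 = 7.15667 m and h_c = 7.15667 × 0.743145 = 5.31844 m.
A = ½ × 2.3 × 2.3 = 2.645 m².
Resultant F = γ·h_c·A = 9.81 × 5.31844 × 2.645 = 138 kN.
I_c = b·h³/36 = 2.3 × 2.3³/36 = 0.777336 m⁴.
Centre of pressure: y_p = y_c + I_c/(y_c·A) = 7.15667 + 0.777336/(7.15667 × 2.645) = 7.15667 + 0.041065 = 7.19773 m along the plane.

y_p = 7.20 m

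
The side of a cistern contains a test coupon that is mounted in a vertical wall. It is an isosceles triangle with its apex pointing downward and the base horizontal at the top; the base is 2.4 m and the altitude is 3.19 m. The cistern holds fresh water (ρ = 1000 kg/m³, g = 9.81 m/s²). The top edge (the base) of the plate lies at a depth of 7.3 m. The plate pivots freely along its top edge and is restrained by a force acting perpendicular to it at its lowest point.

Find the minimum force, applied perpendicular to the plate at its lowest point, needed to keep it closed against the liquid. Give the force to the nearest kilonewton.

P ≈ 111 kN

γ = ρg = 1000 × 9.81 = 9810 N/m³ = 9.81 kN/m³.
With the apex down, the centroid sits h/3 = 3.19/3 = 1.06333 m below the base (the top edge), so the centroid depth is h_c = 7.3 + 1.06333 = 8.36333 m.
A = ½ × 2.4 × 3.19 = 3.828 m².
Resultant F = γ·h_c·A = 9.81 × 8.36333 × 3.828 = 314.065 kN.
I_c = b·h³/36 = 2.4 × 3.19³/36 = 2.16412 m⁴.
Centre of pressure: y_p = y_c + I_c/(y_c·A) = 8.36333 + 2.16412/(8.36333 × 3.828) = 8.36333 + 0.0675974 = 8.43093 m along the plane.
The resultant acts 1.06333 + 0.0675974 = 1.13093 m (along the plate) below the hinge at the top edge, so the moment about the hinge is M = F × 1.13093 = 314.065 × 1.13093 = 355.186 kN·m.
A normal force at the bottom, 3.19 m from the hinge, must supply this moment: P = 355.186/3.19 = 111.344 kN.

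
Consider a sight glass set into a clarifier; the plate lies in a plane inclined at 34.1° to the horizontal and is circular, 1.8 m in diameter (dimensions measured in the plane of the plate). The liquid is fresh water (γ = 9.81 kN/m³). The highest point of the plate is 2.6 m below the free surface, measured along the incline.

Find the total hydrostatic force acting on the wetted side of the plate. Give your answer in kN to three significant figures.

γ = 9.81 kN/m³.
Let θ = 34.1° be the plate's angle to the horizontal; measure y along the incline from where the plane meets the free surface. Vertical depth h = y·sinθ with sinθ = 0.560639.
The centroid is at the centre, 0.9 m below the top of the plate, so y_c = 2.6 + 0.9 = 3.5 m and h_c = 3.5 × 0.560639 = 1.96224 m.
A = π(0.9)² = 2.54469 m².
Resultant F = γ·h_c·A = 9.81 × 1.96224 × 2.54469 = 48.9842 kN.

F ≈ 49.0 kN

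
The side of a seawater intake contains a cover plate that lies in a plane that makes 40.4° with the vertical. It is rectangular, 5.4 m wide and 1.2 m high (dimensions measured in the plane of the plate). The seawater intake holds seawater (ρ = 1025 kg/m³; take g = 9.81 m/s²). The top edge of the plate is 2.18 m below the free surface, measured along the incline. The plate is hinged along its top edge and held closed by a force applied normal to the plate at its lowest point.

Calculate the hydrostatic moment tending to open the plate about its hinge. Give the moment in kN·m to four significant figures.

M ≈ 88.72 kN·m

γ = ρg = 1025 × 9.81 / 1000 = 10.05525 kN/m³.
The plate makes 40.4° with the vertical, i.e. θ = 90° − 40.4° = 49.6° to the horizontal. Measuring y along the incline from the free-surface line, vertical depth h = y·sinθ with sinθ = 0.761538.
The centroid lies 1.2/2 = 0.6 m below the top edge, so y_c = 2.18 + 0.6 = 2.78 m and h_c = 2.78 × 0.761538 = 2.11708 m.
A = 5.4 × 1.2 = 6.48 m².
Resultant F = γ·h_c·A = 10.05525 × 2.11708 × 6.48 = 137.945 kN.
I_c = b·h³/12 = 5.4 × 1.2³/12 = 0.7776 m⁴.
Centre of pressure: y_p = y_c + I_c/(y_c·A) = 2.78 + 0.7776/(2.78 × 6.48) = 2.78 + 0.0431655 = 2.82317 m along the plane.
The resultant acts 0.6 + 0.0431655 = 0.643165 m (along the plate) below the hinge at the top edge, so the moment about the hinge is M = F × 0.643165 = 137.945 × 0.643165 = 88.7214 kN·m.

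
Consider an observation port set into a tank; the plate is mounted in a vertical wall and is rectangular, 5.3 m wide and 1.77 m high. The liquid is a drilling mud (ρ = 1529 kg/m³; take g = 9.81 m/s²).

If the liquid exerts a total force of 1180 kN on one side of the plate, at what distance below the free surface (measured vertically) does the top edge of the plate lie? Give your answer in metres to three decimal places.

d_top ≈ 7.501 m

γ = ρg = 1529 × 9.81 / 1000 = 14.99949 kN/m³.
A = 5.3 × 1.77 = 9.381 m².
From F = γ·h_c·A, the centroid depth is h_c = 1180/(14.99949 × 9.381) = 8.38603 m.
The centroid lies 1.77/2 = 0.885 m below the top edge, so the top edge sits at h_top = 8.38603 − 0.885 = 7.50103 m below the surface.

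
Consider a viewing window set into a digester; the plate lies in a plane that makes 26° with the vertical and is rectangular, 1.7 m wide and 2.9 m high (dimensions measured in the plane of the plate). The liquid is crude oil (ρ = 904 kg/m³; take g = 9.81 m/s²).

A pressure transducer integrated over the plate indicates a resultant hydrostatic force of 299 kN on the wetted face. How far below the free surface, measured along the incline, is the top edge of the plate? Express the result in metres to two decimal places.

y_top ≈ 6.16 m

γ = ρg = 904 × 9.81 / 1000 = 8.86824 kN/m³.
A = 1.7 × 2.9 = 4.93 m².
From F = γ·h_c·A, the centroid depth is h_c = 299/(8.86824 × 4.93) = 6.83891 m.
The plate makes 26° with the vertical, i.e. θ = 90° − 26° = 64° to the horizontal. Measuring y along the incline from the free-surface line, vertical depth h = y·sinθ with sinθ = 0.898794.
Along the incline, y_c = h_c/sinθ = 6.83891/0.898794 = 7.60898 m.
The centroid lies 2.9/2 = 1.45 m below the top edge, so the top edge sits at y_top = 7.60898 − 1.45 = 6.15898 m along the incline.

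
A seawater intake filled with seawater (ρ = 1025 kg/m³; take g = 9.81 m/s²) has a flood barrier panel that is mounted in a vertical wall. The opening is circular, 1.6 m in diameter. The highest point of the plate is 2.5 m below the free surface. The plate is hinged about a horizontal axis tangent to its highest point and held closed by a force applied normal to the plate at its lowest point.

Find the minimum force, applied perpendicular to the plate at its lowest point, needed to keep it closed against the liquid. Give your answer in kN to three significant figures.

P ≈ 35.4 kN

γ = ρg = 1025 × 9.81 / 1000 = 10.05525 kN/m³.
The centroid is at the centre, 0.8 m below the top of the plate, so the centroid depth is h_c = 2.5 + 0.8 = 3.3 m.
A = π(0.8)² = 2.01062 m².
Resultant F = γ·h_c·A = 10.05525 × 3.3 × 2.01062 = 66.717 kN.
I_c = πr⁴/4 = π × 0.8⁴/4 = 0.321699 m⁴.
Centre of pressure: y_p = y_c + I_c/(y_c·A) = 3.3 + 0.321699/(3.3 × 2.01062) = 3.3 + 0.0484848 = 3.34848 m along the plane.
The resultant acts 0.8 + 0.0484848 = 0.848485 m (along the plate) below the hinge at the top edge, so the moment about the hinge is M = F × 0.848485 = 66.717 × 0.848485 = 56.6084 kN·m.
A normal force at the bottom, 1.6 m from the hinge, must supply this moment: P = 56.6084/1.6 = 35.3802 kN.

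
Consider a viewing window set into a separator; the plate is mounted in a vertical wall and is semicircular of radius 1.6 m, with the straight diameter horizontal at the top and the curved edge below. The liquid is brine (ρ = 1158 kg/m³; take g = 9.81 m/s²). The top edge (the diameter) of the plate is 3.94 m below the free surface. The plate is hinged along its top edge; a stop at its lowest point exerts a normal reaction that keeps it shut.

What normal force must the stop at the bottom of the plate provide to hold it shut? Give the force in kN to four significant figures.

P ≈ 94.66 kN

γ = ρg = 1158 × 9.81 / 1000 = 11.35998 kN/m³.
The centroid of a semicircle lies 4r/(3π) = 0.679061 m from the diameter, here below the top edge, so the centroid depth is h_c = 3.94 + 0.679061 = 4.61906 m.
A = πr²/2 = π × 1.6²/2 = 4.02124 m².
Resultant F = γ·h_c·A = 11.35998 × 4.61906 × 4.02124 = 211.004 kN.
I_c = (π/8 − 8/(9π))·r⁴ = 0.109757 × 1.6⁴ = 0.719303 m⁴.
Centre of pressure: y_p = y_c + I_c/(y_c·A) = 4.61906 + 0.719303/(4.61906 × 4.02124) = 4.61906 + 0.0387256 = 4.65779 m along the plane.
The resultant acts 0.679061 + 0.0387256 = 0.717787 m (along the plate) below the hinge at the top edge, so the moment about the hinge is M = F × 0.717787 = 211.004 × 0.717787 = 151.456 kN·m.
A normal force at the bottom, 1.6 m from the hinge, must supply this moment: P = 151.456/1.6 = 94.66 kN.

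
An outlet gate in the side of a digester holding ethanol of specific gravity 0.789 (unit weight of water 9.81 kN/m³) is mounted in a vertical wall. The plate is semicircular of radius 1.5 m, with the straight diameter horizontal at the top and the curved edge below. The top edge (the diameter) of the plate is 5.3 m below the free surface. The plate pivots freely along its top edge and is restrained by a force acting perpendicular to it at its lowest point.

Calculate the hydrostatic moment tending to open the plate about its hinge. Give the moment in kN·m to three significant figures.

M ≈ 108 kN·m

γ = 0.789 × 9.81 = 7.74009 kN/m³.
The centroid of a semicircle lies 4r/(3π) = 0.63662 m from the diameter, here below the top edge, so the centroid depth is h_c = 5.3 + 0.63662 = 5.93662 m.
A = πr²/2 = π × 1.5²/2 = 3.53429 m².
Resultant F = γ·h_c·A = 7.74009 × 5.93662 × 3.53429 = 162.401 kN.
I_c = (π/8 − 8/(9π))·r⁴ = 0.109757 × 1.5⁴ = 0.555645 m⁴.
Centre of pressure: y_p = y_c + I_c/(y_c·A) = 5.93662 + 0.555645/(5.93662 × 3.53429) = 5.93662 + 0.0264823 = 5.9631 m along the plane.
The resultant acts 0.63662 + 0.0264823 = 0.663102 m (along the plate) below the hinge at the top edge, so the moment about the hinge is M = F × 0.663102 = 162.401 × 0.663102 = 107.688 kN·m.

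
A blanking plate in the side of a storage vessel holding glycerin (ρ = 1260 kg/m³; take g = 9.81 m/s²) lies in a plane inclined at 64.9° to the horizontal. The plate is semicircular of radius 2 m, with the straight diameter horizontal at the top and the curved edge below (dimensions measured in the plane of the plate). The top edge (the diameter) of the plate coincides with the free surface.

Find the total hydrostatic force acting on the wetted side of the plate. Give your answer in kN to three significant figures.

γ = ρg = 1260 × 9.81 / 1000 = 12.3606 kN/m³.
Let θ = 64.9° be the plate's angle to the horizontal; measure y along the incline from where the plane meets the free surface. Vertical depth h = y·sinθ with sinθ = 0.905569.
The centroid of a semicircle lies 4r/(3π) = 0.848826 m from the diameter, here below the top edge, so y_c = 0.848826 m and h_c = 0.848826 × 0.905569 = 0.768671 m.
A = πr²/2 = π × 2²/2 = 6.28319 m².
Resultant F = γ·h_c·A = 12.3606 × 0.768671 × 6.28319 = 59.6981 kN.

F ≈ 59.7 kN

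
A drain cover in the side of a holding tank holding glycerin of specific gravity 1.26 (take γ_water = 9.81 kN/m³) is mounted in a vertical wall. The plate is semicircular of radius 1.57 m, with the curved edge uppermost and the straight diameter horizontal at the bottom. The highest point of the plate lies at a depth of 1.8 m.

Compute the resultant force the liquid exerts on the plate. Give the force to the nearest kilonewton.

γ = 1.26 × 9.81 = 12.3606 kN/m³.
The centroid lies 4r/(3π) = 0.666329 m above the diameter, so r − 4r/(3π) = 1.57 − 0.666329 = 0.903671 m below the topmost point, so the centroid depth is h_c = 1.8 + 0.903671 = 2.70367 m.
A = πr²/2 = π × 1.57²/2 = 3.87186 m².
Resultant F = γ·h_c·A = 12.3606 × 2.70367 × 3.87186 = 129.394 kN.

F ≈ 129 kN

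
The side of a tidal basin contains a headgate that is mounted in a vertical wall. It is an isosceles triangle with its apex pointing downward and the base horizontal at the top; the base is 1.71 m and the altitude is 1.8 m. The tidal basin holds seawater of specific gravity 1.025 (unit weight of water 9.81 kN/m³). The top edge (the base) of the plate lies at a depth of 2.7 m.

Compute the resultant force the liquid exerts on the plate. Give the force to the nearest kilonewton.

F ≈ 51 kN

γ = 1.025 × 9.81 = 10.05525 kN/m³.
With the apex down, the centroid sits h/3 = 1.8/3 = 0.6 m below the base (the top edge), so the centroid depth is h_c = 2.7 + 0.6 = 3.3 m.
A = ½ × 1.71 × 1.8 = 1.539 m².
Resultant F = γ·h_c·A = 10.05525 × 3.3 × 1.539 = 51.0676 kN.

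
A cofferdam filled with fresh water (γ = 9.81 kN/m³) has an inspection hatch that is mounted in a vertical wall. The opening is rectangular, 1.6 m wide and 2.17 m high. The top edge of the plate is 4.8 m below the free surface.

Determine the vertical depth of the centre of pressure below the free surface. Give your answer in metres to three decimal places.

h_p = 5.952 m

γ = 9.81 kN/m³.
The centroid lies 2.17/2 = 1.085 m below the top edge, so the centroid depth is h_c = 4.8 + 1.085 = 5.885 m.
A = 1.6 × 2.17 = 3.472 m².
Resultant F = γ·h_c·A = 9.81 × 5.885 × 3.472 = 200.445 kN.
I_c = b·h³/12 = 1.6 × 2.17³/12 = 1.36244 m⁴.
Centre of pressure: y_p = y_c + I_c/(y_c·A) = 5.885 + 1.36244/(5.885 × 3.472) = 5.885 + 0.0666793 = 5.95168 m along the plane.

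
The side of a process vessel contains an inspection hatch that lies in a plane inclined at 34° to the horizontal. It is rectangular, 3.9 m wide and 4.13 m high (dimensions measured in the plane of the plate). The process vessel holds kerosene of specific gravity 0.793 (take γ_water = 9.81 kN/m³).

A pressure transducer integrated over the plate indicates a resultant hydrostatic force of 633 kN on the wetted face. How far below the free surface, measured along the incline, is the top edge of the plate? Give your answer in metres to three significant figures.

y_top ≈ 6.97 m

γ = 0.793 × 9.81 = 7.77933 kN/m³.
A = 3.9 × 4.13 = 16.107 m².
From F = γ·h_c·A, the centroid depth is h_c = 633/(7.77933 × 16.107) = 5.05181 m.
Let θ = 34° be the plate's angle to the horizontal; measure y along the incline from where the plane meets the free surface. Vertical depth h = y·sinθ with sinθ = 0.559193.
Along the incline, y_c = h_c/sinθ = 5.05181/0.559193 = 9.03411 m.
The centroid lies 4.13/2 = 2.065 m below the top edge, so the top edge sits at y_top = 9.03411 − 2.065 = 6.96911 m along the incline.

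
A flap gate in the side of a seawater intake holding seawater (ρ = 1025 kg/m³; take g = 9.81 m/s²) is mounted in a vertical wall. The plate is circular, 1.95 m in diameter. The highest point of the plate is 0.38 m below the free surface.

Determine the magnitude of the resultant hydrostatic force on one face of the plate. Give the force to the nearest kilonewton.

γ = ρg = 1025 × 9.81 / 1000 = 10.05525 kN/m³.
The centroid is at the centre, 0.975 m below the top of the plate, so the centroid depth is h_c = 0.38 + 0.975 = 1.355 m.
A = π(0.975)² = 2.98648 m².
Resultant F = γ·h_c·A = 10.05525 × 1.355 × 2.98648 = 40.6904 kN.

F ≈ 41 kN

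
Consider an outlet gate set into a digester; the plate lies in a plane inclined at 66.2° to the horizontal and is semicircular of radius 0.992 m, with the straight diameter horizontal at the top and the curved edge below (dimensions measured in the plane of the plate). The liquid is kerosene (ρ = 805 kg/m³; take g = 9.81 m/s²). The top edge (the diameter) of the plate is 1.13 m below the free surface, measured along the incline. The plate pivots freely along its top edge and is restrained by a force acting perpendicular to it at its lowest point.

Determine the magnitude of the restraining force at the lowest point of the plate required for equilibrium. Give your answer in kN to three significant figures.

P ≈ 8.13 kN

γ = ρg = 805 × 9.81 / 1000 = 7.89705 kN/m³.
Let θ = 66.2° be the plate's angle to the horizontal; measure y along the incline from where the plane meets the free surface. Vertical depth h = y·sinθ with sinθ = 0.914960.
The centroid of a semicircle lies 4r/(3π) = 0.421018 m from the diameter, here below the top edge, so y_c = 1.13 + 0.421018 = 1.55102 m and h_c = 1.55102 × 0.914960 = 1.41912 m.
A = πr²/2 = π × 0.992²/2 = 1.54576 m².
Resultant F = γ·h_c·A = 7.89705 × 1.41912 × 1.54576 = 17.3231 kN.
I_c = (π/8 − 8/(9π))·r⁴ = 0.109757 × 0.992⁴ = 0.106287 m⁴.
Centre of pressure: y_p = y_c + I_c/(y_c·A) = 1.55102 + 0.106287/(1.55102 × 1.54576) = 1.55102 + 0.0443323 = 1.59535 m along the plane.
The resultant acts 0.421018 + 0.0443323 = 0.46535 m (along the plate) below the hinge at the top edge, so the moment about the hinge is M = F × 0.46535 = 17.3231 × 0.46535 = 8.0613 kN·m.
A normal force at the bottom, 0.992 m from the hinge, must supply this moment: P = 8.0613/0.992 = 8.12631 kN.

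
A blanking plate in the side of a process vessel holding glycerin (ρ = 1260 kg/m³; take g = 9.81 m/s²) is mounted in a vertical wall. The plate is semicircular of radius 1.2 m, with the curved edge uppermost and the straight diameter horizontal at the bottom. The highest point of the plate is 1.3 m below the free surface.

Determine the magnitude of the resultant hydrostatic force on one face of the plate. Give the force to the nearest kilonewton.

γ = ρg = 1260 × 9.81 / 1000 = 12.3606 kN/m³.
The centroid lies 4r/(3π) = 0.509296 m above the diameter, so r − 4r/(3π) = 1.2 − 0.509296 = 0.690704 m below the topmost point, so the centroid depth is h_c = 1.3 + 0.690704 = 1.9907 m.
A = πr²/2 = π × 1.2²/2 = 2.26195 m².
Resultant F = γ·h_c·A = 12.3606 × 1.9907 × 2.26195 = 55.6581 kN.

F ≈ 56 kN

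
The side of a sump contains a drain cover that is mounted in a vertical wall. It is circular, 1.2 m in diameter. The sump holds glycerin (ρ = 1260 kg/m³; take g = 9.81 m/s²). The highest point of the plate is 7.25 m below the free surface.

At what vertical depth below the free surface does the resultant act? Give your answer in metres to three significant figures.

γ = ρg = 1260 × 9.81 / 1000 = 12.3606 kN/m³.
The centroid is at the centre, 0.6 m below the top of the plate, so the centroid depth is h_c = 7.25 + 0.6 = 7.85 m.
A = π(0.6)² = 1.13097 m².
Resultant F = γ·h_c·A = 12.3606 × 7.85 × 1.13097 = 109.739 kN.
I_c = πr⁴/4 = π × 0.6⁴/4 = 0.101788 m⁴.
Centre of pressure: y_p = y_c + I_c/(y_c·A) = 7.85 + 0.101788/(7.85 × 1.13097) = 7.85 + 0.011465 = 7.86146 m along the plane.

h_p = 7.86 m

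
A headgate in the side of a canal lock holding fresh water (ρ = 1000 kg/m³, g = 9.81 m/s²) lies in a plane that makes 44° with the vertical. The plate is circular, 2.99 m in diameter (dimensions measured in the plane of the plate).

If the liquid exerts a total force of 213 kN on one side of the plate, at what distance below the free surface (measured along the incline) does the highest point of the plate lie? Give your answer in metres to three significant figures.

y_top ≈ 2.80 m

γ = ρg = 1000 × 9.81 = 9810 N/m³ = 9.81 kN/m³.
A = π(1.495)² = 7.02154 m².
From F = γ·h_c·A, the centroid depth is h_c = 213/(9.81 × 7.02154) = 3.09228 m.
The plate makes 44° with the vertical, i.e. θ = 90° − 44° = 46° to the horizontal. Measuring y along the incline from the free-surface line, vertical depth h = y·sinθ with sinθ = 0.719340.
Along the incline, y_c = h_c/sinθ = 3.09228/0.719340 = 4.29877 m.
The centroid is at the centre, 1.495 m below the top of the plate, so the highest point sits at y_top = 4.29877 − 1.495 = 2.80377 m along the incline.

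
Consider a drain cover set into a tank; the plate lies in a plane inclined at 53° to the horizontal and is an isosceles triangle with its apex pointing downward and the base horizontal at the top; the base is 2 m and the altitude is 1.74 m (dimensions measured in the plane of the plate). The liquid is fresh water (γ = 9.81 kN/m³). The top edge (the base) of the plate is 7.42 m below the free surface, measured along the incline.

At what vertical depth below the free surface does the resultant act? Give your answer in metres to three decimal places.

h_p = 6.406 m

γ = 9.81 kN/m³.
Let θ = 53° be the plate's angle to the horizontal; measure y along the incline from where the plane meets the free surface. Vertical depth h = y·sinθ with sinθ = 0.798636.
With the apex down, the centroid sits h/3 = 1.74/3 = 0.58 m below the base (the top edge), so y_c = 7.42 + 0.58 = 8 m and h_c = 8 × 0.798636 = 6.38909 m.
A = ½ × 2 × 1.74 = 1.74 m².
Resultant F = γ·h_c·A = 9.81 × 6.38909 × 1.74 = 109.058 kN.
I_c = b·h³/36 = 2 × 1.74³/36 = 0.292668 m⁴.
Centre of pressure: y_p = y_c + I_c/(y_c·A) = 8 + 0.292668/(8 × 1.74) = 8 + 0.021025 = 8.02102 m along the plane.
Vertically, h_p = y_p·sinθ = 8.02102 × 0.798636 = 6.40588 m.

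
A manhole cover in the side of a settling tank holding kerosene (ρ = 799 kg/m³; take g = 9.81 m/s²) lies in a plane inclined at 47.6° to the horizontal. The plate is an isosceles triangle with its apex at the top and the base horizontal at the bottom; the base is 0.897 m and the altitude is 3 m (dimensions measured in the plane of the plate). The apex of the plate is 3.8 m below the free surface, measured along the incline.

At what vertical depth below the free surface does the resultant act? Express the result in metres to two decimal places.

h_p = 4.35 m

γ = ρg = 799 × 9.81 / 1000 = 7.83819 kN/m³.
Let θ = 47.6° be the plate's angle to the horizontal; measure y along the incline from where the plane meets the free surface. Vertical depth h = y·sinθ with sinθ = 0.738455.
With the apex up, the centroid sits 2h/3 = 2 × 3/3 = 2 m below the apex, so y_c = 3.8 + 2 = 5.8 m and h_c = 5.8 × 0.738455 = 4.28304 m.
A = ½ × 0.897 × 3 = 1.3455 m².
Resultant F = γ·h_c·A = 7.83819 × 4.28304 × 1.3455 = 45.1702 kN.
I_c = b·h³/36 = 0.897 × 3³/36 = 0.67275 m⁴.
Centre of pressure: y_p = y_c + I_c/(y_c·A) = 5.8 + 0.67275/(5.8 × 1.3455) = 5.8 + 0.0862069 = 5.88621 m along the plane.
Vertically, h_p = y_p·sinθ = 5.88621 × 0.738455 = 4.3467 m.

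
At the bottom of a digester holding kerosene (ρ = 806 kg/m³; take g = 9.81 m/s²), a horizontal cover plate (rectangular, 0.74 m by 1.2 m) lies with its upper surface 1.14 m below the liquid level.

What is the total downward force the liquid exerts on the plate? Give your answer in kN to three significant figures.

F ≈ 8.00 kN

γ = ρg = 806 × 9.81 / 1000 = 7.90686 kN/m³.
The plate is horizontal, so pressure is uniform at p = γ·h = 7.90686 × 1.14 = 9.01382 kN/m².
A = 0.74 × 1.2 = 0.888 m².
F = p·A = 9.01382 × 0.888 = 8.00427 kN.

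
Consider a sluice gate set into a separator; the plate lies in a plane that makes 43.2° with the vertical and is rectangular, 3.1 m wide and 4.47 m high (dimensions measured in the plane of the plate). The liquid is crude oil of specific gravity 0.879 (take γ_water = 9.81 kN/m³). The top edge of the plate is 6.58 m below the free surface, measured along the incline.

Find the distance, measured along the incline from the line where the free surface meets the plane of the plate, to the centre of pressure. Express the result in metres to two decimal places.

γ = 0.879 × 9.81 = 8.62299 kN/m³.
The plate makes 43.2° with the vertical, i.e. θ = 90° − 43.2° = 46.8° to the horizontal. Measuring y along the incline from the free-surface line, vertical depth h = y·sinθ with sinθ = 0.728969.
The centroid lies 4.47/2 = 2.235 m below the top edge, so y_c = 6.58 + 2.235 = 8.815 m and h_c = 8.815 × 0.728969 = 6.42586 m.
A = 3.1 × 4.47 = 13.857 m².
Resultant F = γ·h_c·A = 8.62299 × 6.42586 × 13.857 = 767.818 kN.
I_c = b·h³/12 = 3.1 × 4.47³/12 = 23.0729 m⁴.
Centre of pressure: y_p = y_c + I_c/(y_c·A) = 8.815 + 23.0729/(8.815 × 13.857) = 8.815 + 0.188891 = 9.00389 m along the plane.

y_p = 9.00 m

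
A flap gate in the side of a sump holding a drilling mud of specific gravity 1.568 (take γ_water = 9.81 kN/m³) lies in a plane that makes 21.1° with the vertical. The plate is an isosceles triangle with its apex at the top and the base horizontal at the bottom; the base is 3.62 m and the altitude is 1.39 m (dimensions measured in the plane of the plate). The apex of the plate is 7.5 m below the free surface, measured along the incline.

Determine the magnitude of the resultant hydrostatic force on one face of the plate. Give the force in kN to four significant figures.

γ = 1.568 × 9.81 = 15.38208 kN/m³.
The plate makes 21.1° with the vertical, i.e. θ = 90° − 21.1° = 68.9° to the horizontal. Measuring y along the incline from the free-surface line, vertical depth h = y·sinθ with sinθ = 0.932954.
With the apex up, the centroid sits 2h/3 = 2 × 1.39/3 = 0.926667 m below the apex, so y_c = 7.5 + 0.926667 = 8.42667 m and h_c = 8.42667 × 0.932954 = 7.8617 m.
A = ½ × 3.62 × 1.39 = 2.5159 m².
Resultant F = γ·h_c·A = 15.38208 × 7.8617 × 2.5159 = 304.246 kN.

F ≈ 304.2 kN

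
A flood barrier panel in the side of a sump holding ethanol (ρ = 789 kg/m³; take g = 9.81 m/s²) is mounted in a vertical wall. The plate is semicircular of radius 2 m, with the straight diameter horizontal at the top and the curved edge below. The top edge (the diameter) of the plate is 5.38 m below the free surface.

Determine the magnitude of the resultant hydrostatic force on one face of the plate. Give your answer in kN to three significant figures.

F ≈ 303 kN

γ = ρg = 789 × 9.81 / 1000 = 7.74009 kN/m³.
The centroid of a semicircle lies 4r/(3π) = 0.848826 m from the diameter, here below the top edge, so the centroid depth is h_c = 5.38 + 0.848826 = 6.22883 m.
A = πr²/2 = π × 2²/2 = 6.28319 m².
Resultant F = γ·h_c·A = 7.74009 × 6.22883 × 6.28319 = 302.923 kN.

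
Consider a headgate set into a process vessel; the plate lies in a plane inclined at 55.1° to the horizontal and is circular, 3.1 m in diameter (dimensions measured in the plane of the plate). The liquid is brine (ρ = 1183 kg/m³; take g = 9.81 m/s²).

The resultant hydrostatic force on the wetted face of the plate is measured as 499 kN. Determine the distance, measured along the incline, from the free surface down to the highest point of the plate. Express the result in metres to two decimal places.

y_top ≈ 5.40 m

γ = ρg = 1183 × 9.81 / 1000 = 11.60523 kN/m³.
A = π(1.55)² = 7.54768 m².
From F = γ·h_c·A, the centroid depth is h_c = 499/(11.60523 × 7.54768) = 5.69683 m.
Let θ = 55.1° be the plate's angle to the horizontal; measure y along the incline from where the plane meets the free surface. Vertical depth h = y·sinθ with sinθ = 0.820152.
Along the incline, y_c = h_c/sinθ = 5.69683/0.820152 = 6.94607 m.
The centroid is at the centre, 1.55 m below the top of the plate, so the highest point sits at y_top = 6.94607 − 1.55 = 5.39607 m along the incline.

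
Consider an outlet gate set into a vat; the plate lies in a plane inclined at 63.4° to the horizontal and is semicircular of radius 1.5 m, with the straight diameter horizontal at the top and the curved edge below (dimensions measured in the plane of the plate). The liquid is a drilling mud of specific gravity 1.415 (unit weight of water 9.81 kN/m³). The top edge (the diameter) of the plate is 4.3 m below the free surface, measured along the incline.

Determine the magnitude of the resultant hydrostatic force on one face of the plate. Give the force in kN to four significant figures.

γ = 1.415 × 9.81 = 13.88115 kN/m³.
Let θ = 63.4° be the plate's angle to the horizontal; measure y along the incline from where the plane meets the free surface. Vertical depth h = y·sinθ with sinθ = 0.894154.
The centroid of a semicircle lies 4r/(3π) = 0.63662 m from the diameter, here below the top edge, so y_c = 4.3 + 0.63662 = 4.93662 m and h_c = 4.93662 × 0.894154 = 4.4141 m.
A = πr²/2 = π × 1.5²/2 = 3.53429 m².
Resultant F = γ·h_c·A = 13.88115 × 4.4141 × 3.53429 = 216.556 kN.

F ≈ 216.6 kN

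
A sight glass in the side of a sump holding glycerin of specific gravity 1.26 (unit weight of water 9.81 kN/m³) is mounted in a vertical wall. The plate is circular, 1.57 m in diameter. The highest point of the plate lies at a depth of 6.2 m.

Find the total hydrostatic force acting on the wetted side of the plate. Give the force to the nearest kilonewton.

F ≈ 167 kN

γ = 1.26 × 9.81 = 12.3606 kN/m³.
The centroid is at the centre, 0.785 m below the top of the plate, so the centroid depth is h_c = 6.2 + 0.785 = 6.985 m.
A = π(0.785)² = 1.93593 m².
Resultant F = γ·h_c·A = 12.3606 × 6.985 × 1.93593 = 167.146 kN.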